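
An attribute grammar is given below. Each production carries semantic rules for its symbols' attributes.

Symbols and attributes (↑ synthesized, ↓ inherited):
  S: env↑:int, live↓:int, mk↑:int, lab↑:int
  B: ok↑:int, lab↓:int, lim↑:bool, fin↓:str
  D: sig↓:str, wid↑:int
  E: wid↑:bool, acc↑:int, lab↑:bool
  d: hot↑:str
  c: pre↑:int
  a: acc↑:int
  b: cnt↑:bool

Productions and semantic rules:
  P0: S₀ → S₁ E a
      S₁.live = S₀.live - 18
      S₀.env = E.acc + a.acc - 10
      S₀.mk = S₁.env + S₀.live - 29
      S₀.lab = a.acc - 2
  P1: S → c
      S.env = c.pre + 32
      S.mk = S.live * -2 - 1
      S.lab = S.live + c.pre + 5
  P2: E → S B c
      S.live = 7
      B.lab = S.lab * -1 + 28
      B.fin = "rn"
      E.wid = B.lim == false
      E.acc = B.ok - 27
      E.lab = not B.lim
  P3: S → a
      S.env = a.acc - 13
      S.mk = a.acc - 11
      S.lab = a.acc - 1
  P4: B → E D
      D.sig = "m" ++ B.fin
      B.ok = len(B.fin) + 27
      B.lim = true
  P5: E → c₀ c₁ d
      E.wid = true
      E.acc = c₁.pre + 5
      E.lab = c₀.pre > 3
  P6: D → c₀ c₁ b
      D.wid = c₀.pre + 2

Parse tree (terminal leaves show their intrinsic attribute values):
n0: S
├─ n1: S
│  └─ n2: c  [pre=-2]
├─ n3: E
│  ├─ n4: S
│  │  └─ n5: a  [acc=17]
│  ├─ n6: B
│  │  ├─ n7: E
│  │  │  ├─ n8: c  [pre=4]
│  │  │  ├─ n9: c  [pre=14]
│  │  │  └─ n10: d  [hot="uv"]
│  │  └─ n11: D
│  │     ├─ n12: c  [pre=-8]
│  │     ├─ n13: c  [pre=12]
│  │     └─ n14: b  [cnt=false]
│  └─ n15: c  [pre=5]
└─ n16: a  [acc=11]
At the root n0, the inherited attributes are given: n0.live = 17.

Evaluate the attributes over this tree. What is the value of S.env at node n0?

1. n0.live = 17  [given at root]
2. n1.live = -1  [S₀.live - 18]
3. n2.pre = -2  [terminal]
4. n1.env = 30  [c.pre + 32]
5. n1.mk = 1  [S.live * -2 - 1]
6. n1.lab = 2  [S.live + c.pre + 5]
7. n4.live = 7  [7]
8. n5.acc = 17  [terminal]
9. n4.env = 4  [a.acc - 13]
10. n4.mk = 6  [a.acc - 11]
11. n4.lab = 16  [a.acc - 1]
12. n6.lab = 12  [S.lab * -1 + 28]
13. n6.fin = "rn"  ["rn"]
14. n8.pre = 4  [terminal]
15. n9.pre = 14  [terminal]
16. n10.hot = "uv"  [terminal]
17. n7.wid = true  [true]
18. n7.acc = 19  [c₁.pre + 5]
19. n7.lab = true  [c₀.pre > 3]
20. n11.sig = "mrn"  ["m" ++ B.fin]
21. n12.pre = -8  [terminal]
22. n13.pre = 12  [terminal]
23. n14.cnt = false  [terminal]
24. n11.wid = -6  [c₀.pre + 2]
25. n6.ok = 29  [len(B.fin) + 27]
26. n6.lim = true  [true]
27. n15.pre = 5  [terminal]
28. n3.wid = false  [B.lim == false]
29. n3.acc = 2  [B.ok - 27]
30. n3.lab = false  [not B.lim]
31. n16.acc = 11  [terminal]
32. n0.env = 3  [E.acc + a.acc - 10]
33. n0.mk = 18  [S₁.env + S₀.live - 29]
34. n0.lab = 9  [a.acc - 2]

3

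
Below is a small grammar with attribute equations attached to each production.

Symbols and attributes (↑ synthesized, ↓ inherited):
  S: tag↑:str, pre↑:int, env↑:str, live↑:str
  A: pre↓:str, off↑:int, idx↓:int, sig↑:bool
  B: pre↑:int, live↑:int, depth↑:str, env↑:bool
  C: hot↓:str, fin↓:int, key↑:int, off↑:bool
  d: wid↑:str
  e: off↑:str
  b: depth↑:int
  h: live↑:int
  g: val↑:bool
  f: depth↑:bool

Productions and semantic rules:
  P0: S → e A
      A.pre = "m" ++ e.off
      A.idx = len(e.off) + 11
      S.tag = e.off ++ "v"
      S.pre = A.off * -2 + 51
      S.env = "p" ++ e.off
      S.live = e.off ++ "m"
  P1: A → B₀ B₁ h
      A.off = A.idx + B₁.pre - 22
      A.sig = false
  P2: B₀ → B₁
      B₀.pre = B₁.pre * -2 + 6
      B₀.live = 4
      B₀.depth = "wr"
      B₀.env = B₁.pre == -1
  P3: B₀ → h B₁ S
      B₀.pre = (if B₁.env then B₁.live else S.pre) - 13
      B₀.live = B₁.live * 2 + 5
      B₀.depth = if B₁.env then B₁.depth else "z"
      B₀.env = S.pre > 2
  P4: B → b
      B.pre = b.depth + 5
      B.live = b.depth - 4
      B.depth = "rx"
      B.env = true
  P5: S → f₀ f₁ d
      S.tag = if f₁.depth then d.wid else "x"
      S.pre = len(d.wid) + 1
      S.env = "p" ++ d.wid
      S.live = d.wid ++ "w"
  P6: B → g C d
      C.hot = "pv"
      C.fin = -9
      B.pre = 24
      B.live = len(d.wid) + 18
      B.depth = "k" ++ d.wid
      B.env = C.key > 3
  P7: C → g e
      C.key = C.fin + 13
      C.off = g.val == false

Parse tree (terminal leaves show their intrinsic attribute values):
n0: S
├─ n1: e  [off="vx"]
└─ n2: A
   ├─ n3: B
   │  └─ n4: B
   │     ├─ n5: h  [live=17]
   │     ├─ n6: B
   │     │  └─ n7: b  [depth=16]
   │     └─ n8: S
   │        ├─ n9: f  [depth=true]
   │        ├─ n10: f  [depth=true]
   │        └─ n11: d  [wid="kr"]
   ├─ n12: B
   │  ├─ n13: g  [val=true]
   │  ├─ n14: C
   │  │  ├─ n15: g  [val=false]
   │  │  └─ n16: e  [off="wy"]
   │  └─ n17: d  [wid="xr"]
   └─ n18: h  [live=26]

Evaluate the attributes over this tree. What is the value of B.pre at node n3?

8

1. n1.off = "vx"  [terminal]
2. n2.pre = "mvx"  ["m" ++ e.off]
3. n2.idx = 13  [len(e.off) + 11]
4. n5.live = 17  [terminal]
5. n7.depth = 16  [terminal]
6. n6.pre = 21  [b.depth + 5]
7. n6.live = 12  [b.depth - 4]
8. n6.depth = "rx"  ["rx"]
9. n6.env = true  [true]
10. n9.depth = true  [terminal]
11. n10.depth = true  [terminal]
12. n11.wid = "kr"  [terminal]
13. n8.tag = "kr"  [if f₁.depth then d.wid else "x"]
14. n8.pre = 3  [len(d.wid) + 1]
15. n8.env = "pkr"  ["p" ++ d.wid]
16. n8.live = "krw"  [d.wid ++ "w"]
17. n4.pre = -1  [(if B₁.env then B₁.live else S.pre) - 13]
18. n4.live = 29  [B₁.live * 2 + 5]
19. n4.depth = "rx"  [if B₁.env then B₁.depth else "z"]
20. n4.env = true  [S.pre > 2]
21. n3.pre = 8  [B₁.pre * -2 + 6]
22. n3.live = 4  [4]
23. n3.depth = "wr"  ["wr"]
24. n3.env = true  [B₁.pre == -1]
25. n13.val = true  [terminal]
26. n14.hot = "pv"  ["pv"]
27. n14.fin = -9  [-9]
28. n15.val = false  [terminal]
29. n16.off = "wy"  [terminal]
30. n14.key = 4  [C.fin + 13]
31. n14.off = true  [g.val == false]
32. n17.wid = "xr"  [terminal]
33. n12.pre = 24  [24]
34. n12.live = 20  [len(d.wid) + 18]
35. n12.depth = "kxr"  ["k" ++ d.wid]
36. n12.env = true  [C.key > 3]
37. n18.live = 26  [terminal]
38. n2.off = 15  [A.idx + B₁.pre - 22]
39. n2.sig = false  [false]
40. n0.tag = "vxv"  [e.off ++ "v"]
41. n0.pre = 21  [A.off * -2 + 51]
42. n0.env = "pvx"  ["p" ++ e.off]
43. n0.live = "vxm"  [e.off ++ "m"]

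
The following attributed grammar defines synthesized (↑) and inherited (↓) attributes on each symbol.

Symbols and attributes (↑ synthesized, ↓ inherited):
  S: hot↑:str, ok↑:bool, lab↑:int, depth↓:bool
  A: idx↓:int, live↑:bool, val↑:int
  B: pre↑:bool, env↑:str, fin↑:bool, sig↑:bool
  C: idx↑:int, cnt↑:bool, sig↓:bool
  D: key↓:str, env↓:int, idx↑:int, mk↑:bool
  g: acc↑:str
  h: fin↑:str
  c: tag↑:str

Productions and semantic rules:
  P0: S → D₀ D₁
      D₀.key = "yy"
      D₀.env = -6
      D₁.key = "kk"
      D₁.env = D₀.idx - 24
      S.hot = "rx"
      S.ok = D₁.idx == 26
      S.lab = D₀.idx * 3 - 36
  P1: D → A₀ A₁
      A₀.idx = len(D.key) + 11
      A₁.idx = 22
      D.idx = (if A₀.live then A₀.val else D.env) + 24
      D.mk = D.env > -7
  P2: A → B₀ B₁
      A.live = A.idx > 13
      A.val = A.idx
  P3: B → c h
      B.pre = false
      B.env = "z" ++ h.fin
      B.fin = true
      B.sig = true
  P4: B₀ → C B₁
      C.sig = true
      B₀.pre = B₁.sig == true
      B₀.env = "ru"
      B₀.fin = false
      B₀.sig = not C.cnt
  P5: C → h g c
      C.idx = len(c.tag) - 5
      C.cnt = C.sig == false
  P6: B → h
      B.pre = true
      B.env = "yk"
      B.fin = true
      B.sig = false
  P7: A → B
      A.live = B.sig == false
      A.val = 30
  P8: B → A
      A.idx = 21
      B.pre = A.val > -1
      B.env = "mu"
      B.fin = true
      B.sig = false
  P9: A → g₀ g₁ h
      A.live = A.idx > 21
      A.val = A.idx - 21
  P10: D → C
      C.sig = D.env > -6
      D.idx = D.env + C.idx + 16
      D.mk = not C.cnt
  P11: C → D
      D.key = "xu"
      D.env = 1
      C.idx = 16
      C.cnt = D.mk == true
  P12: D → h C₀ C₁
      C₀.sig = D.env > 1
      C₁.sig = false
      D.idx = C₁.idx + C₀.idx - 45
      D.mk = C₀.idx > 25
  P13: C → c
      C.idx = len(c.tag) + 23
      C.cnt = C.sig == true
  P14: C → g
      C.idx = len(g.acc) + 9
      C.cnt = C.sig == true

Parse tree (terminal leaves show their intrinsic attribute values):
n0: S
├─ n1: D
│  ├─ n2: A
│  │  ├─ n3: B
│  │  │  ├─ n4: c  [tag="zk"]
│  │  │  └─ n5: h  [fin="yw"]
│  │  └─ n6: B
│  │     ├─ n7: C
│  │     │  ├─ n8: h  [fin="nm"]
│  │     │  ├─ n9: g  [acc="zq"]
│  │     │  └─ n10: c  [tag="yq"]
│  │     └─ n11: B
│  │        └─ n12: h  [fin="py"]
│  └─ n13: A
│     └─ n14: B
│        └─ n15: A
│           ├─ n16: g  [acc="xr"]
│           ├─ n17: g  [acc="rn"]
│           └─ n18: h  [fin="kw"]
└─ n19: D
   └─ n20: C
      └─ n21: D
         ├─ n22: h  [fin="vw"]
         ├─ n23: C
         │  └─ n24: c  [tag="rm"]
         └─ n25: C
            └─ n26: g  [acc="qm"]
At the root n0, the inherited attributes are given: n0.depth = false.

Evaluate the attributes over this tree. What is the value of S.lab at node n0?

1. n0.depth = false  [given at root]
2. n1.key = "yy"  ["yy"]
3. n1.env = -6  [-6]
4. n2.idx = 13  [len(D.key) + 11]
5. n4.tag = "zk"  [terminal]
6. n5.fin = "yw"  [terminal]
7. n3.pre = false  [false]
8. n3.env = "zyw"  ["z" ++ h.fin]
9. n3.fin = true  [true]
10. n3.sig = true  [true]
11. n7.sig = true  [true]
12. n8.fin = "nm"  [terminal]
13. n9.acc = "zq"  [terminal]
14. n10.tag = "yq"  [terminal]
15. n7.idx = -3  [len(c.tag) - 5]
16. n7.cnt = false  [C.sig == false]
17. n12.fin = "py"  [terminal]
18. n11.pre = true  [true]
19. n11.env = "yk"  ["yk"]
20. n11.fin = true  [true]
21. n11.sig = false  [false]
22. n6.pre = false  [B₁.sig == true]
23. n6.env = "ru"  ["ru"]
24. n6.fin = false  [false]
25. n6.sig = true  [not C.cnt]
26. n2.live = false  [A.idx > 13]
27. n2.val = 13  [A.idx]
28. n13.idx = 22  [22]
29. n15.idx = 21  [21]
30. n16.acc = "xr"  [terminal]
31. n17.acc = "rn"  [terminal]
32. n18.fin = "kw"  [terminal]
33. n15.live = false  [A.idx > 21]
34. n15.val = 0  [A.idx - 21]
35. n14.pre = true  [A.val > -1]
36. n14.env = "mu"  ["mu"]
37. n14.fin = true  [true]
38. n14.sig = false  [false]
39. n13.live = true  [B.sig == false]
40. n13.val = 30  [30]
41. n1.idx = 18  [(if A₀.live then A₀.val else D.env) + 24]
42. n1.mk = true  [D.env > -7]
43. n19.key = "kk"  ["kk"]
44. n19.env = -6  [D₀.idx - 24]
45. n20.sig = false  [D.env > -6]
46. n21.key = "xu"  ["xu"]
47. n21.env = 1  [1]
48. n22.fin = "vw"  [terminal]
49. n23.sig = false  [D.env > 1]
50. n24.tag = "rm"  [terminal]
51. n23.idx = 25  [len(c.tag) + 23]
52. n23.cnt = false  [C.sig == true]
53. n25.sig = false  [false]
54. n26.acc = "qm"  [terminal]
55. n25.idx = 11  [len(g.acc) + 9]
56. n25.cnt = false  [C.sig == true]
57. n21.idx = -9  [C₁.idx + C₀.idx - 45]
58. n21.mk = false  [C₀.idx > 25]
59. n20.idx = 16  [16]
60. n20.cnt = false  [D.mk == true]
61. n19.idx = 26  [D.env + C.idx + 16]
62. n19.mk = true  [not C.cnt]
63. n0.hot = "rx"  ["rx"]
64. n0.ok = true  [D₁.idx == 26]
65. n0.lab = 18  [D₀.idx * 3 - 36]

18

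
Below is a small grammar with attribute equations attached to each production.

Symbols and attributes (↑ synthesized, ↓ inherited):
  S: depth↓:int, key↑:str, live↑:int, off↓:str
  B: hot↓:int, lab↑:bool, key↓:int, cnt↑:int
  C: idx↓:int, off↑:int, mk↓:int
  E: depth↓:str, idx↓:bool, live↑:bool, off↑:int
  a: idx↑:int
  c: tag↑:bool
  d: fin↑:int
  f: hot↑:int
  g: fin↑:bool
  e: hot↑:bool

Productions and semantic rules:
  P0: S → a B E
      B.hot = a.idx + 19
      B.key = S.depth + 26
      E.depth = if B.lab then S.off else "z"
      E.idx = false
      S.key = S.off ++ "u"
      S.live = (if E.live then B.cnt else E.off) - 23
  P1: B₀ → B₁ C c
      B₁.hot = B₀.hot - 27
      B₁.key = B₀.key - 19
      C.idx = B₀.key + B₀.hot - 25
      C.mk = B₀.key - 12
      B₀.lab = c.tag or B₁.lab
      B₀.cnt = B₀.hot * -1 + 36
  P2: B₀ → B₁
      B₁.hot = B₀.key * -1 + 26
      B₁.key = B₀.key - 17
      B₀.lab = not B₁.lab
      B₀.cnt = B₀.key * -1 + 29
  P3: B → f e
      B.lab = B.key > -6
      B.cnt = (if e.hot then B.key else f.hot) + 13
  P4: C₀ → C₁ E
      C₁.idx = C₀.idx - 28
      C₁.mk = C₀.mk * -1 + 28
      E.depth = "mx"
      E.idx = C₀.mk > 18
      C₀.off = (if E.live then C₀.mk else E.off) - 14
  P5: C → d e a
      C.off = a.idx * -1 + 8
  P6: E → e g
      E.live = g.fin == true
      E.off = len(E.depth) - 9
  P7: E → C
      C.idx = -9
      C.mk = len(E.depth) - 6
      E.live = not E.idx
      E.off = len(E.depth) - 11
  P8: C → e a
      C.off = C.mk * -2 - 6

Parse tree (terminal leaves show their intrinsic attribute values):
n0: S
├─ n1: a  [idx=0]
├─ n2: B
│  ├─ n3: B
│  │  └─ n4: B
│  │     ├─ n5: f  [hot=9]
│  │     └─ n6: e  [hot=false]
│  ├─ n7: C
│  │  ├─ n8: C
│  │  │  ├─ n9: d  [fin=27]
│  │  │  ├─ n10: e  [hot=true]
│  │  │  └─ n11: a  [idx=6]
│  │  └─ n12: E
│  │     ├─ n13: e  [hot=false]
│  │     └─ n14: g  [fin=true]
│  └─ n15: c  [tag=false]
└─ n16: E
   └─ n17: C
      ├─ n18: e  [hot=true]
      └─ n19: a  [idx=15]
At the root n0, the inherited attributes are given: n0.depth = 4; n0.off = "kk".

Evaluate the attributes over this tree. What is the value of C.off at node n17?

1. n0.depth = 4  [given at root]
2. n0.off = "kk"  [given at root]
3. n1.idx = 0  [terminal]
4. n2.hot = 19  [a.idx + 19]
5. n2.key = 30  [S.depth + 26]
6. n3.hot = -8  [B₀.hot - 27]
7. n3.key = 11  [B₀.key - 19]
8. n4.hot = 15  [B₀.key * -1 + 26]
9. n4.key = -6  [B₀.key - 17]
10. n5.hot = 9  [terminal]
11. n6.hot = false  [terminal]
12. n4.lab = false  [B.key > -6]
13. n4.cnt = 22  [(if e.hot then B.key else f.hot) + 13]
14. n3.lab = true  [not B₁.lab]
15. n3.cnt = 18  [B₀.key * -1 + 29]
16. n7.idx = 24  [B₀.key + B₀.hot - 25]
17. n7.mk = 18  [B₀.key - 12]
18. n8.idx = -4  [C₀.idx - 28]
19. n8.mk = 10  [C₀.mk * -1 + 28]
20. n9.fin = 27  [terminal]
21. n10.hot = true  [terminal]
22. n11.idx = 6  [terminal]
23. n8.off = 2  [a.idx * -1 + 8]
24. n12.depth = "mx"  ["mx"]
25. n12.idx = false  [C₀.mk > 18]
26. n13.hot = false  [terminal]
27. n14.fin = true  [terminal]
28. n12.live = true  [g.fin == true]
29. n12.off = -7  [len(E.depth) - 9]
30. n7.off = 4  [(if E.live then C₀.mk else E.off) - 14]
31. n15.tag = false  [terminal]
32. n2.lab = true  [c.tag or B₁.lab]
33. n2.cnt = 17  [B₀.hot * -1 + 36]
34. n16.depth = "kk"  [if B.lab then S.off else "z"]
35. n16.idx = false  [false]
36. n17.idx = -9  [-9]
37. n17.mk = -4  [len(E.depth) - 6]
38. n18.hot = true  [terminal]
39. n19.idx = 15  [terminal]
40. n17.off = 2  [C.mk * -2 - 6]
41. n16.live = true  [not E.idx]
42. n16.off = -9  [len(E.depth) - 11]
43. n0.key = "kku"  [S.off ++ "u"]
44. n0.live = -6  [(if E.live then B.cnt else E.off) - 23]

2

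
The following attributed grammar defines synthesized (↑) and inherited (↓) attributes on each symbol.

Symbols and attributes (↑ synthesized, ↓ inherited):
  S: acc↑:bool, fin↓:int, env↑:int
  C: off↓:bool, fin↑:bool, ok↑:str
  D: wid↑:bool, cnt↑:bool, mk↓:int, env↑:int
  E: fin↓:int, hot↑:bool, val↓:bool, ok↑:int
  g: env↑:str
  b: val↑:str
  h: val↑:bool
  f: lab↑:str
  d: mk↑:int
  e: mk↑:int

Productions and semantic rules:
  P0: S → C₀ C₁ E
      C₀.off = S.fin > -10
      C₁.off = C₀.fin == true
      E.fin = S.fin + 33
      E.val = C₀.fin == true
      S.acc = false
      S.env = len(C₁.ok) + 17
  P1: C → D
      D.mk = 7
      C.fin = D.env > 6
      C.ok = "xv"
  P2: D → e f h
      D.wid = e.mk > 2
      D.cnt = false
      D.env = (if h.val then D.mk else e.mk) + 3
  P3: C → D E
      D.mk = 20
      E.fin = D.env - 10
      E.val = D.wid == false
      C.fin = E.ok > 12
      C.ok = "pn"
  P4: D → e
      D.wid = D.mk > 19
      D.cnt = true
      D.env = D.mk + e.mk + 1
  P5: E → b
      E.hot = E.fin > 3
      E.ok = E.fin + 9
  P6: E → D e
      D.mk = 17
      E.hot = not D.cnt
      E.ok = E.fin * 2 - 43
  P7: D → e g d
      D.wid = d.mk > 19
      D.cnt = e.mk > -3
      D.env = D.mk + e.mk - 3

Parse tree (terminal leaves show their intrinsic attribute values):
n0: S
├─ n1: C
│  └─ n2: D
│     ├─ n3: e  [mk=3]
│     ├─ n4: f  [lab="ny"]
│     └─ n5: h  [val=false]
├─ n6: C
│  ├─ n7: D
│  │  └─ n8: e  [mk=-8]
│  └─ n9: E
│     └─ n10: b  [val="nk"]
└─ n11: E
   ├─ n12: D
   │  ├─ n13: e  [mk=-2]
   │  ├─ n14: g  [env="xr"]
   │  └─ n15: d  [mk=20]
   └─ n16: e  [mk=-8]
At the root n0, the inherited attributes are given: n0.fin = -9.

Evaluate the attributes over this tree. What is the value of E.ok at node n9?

12

1. n0.fin = -9  [given at root]
2. n1.off = true  [S.fin > -10]
3. n2.mk = 7  [7]
4. n3.mk = 3  [terminal]
5. n4.lab = "ny"  [terminal]
6. n5.val = false  [terminal]
7. n2.wid = true  [e.mk > 2]
8. n2.cnt = false  [false]
9. n2.env = 6  [(if h.val then D.mk else e.mk) + 3]
10. n1.fin = false  [D.env > 6]
11. n1.ok = "xv"  ["xv"]
12. n6.off = false  [C₀.fin == true]
13. n7.mk = 20  [20]
14. n8.mk = -8  [terminal]
15. n7.wid = true  [D.mk > 19]
16. n7.cnt = true  [true]
17. n7.env = 13  [D.mk + e.mk + 1]
18. n9.fin = 3  [D.env - 10]
19. n9.val = false  [D.wid == false]
20. n10.val = "nk"  [terminal]
21. n9.hot = false  [E.fin > 3]
22. n9.ok = 12  [E.fin + 9]
23. n6.fin = false  [E.ok > 12]
24. n6.ok = "pn"  ["pn"]
25. n11.fin = 24  [S.fin + 33]
26. n11.val = false  [C₀.fin == true]
27. n12.mk = 17  [17]
28. n13.mk = -2  [terminal]
29. n14.env = "xr"  [terminal]
30. n15.mk = 20  [terminal]
31. n12.wid = true  [d.mk > 19]
32. n12.cnt = true  [e.mk > -3]
33. n12.env = 12  [D.mk + e.mk - 3]
34. n16.mk = -8  [terminal]
35. n11.hot = false  [not D.cnt]
36. n11.ok = 5  [E.fin * 2 - 43]
37. n0.acc = false  [false]
38. n0.env = 19  [len(C₁.ok) + 17]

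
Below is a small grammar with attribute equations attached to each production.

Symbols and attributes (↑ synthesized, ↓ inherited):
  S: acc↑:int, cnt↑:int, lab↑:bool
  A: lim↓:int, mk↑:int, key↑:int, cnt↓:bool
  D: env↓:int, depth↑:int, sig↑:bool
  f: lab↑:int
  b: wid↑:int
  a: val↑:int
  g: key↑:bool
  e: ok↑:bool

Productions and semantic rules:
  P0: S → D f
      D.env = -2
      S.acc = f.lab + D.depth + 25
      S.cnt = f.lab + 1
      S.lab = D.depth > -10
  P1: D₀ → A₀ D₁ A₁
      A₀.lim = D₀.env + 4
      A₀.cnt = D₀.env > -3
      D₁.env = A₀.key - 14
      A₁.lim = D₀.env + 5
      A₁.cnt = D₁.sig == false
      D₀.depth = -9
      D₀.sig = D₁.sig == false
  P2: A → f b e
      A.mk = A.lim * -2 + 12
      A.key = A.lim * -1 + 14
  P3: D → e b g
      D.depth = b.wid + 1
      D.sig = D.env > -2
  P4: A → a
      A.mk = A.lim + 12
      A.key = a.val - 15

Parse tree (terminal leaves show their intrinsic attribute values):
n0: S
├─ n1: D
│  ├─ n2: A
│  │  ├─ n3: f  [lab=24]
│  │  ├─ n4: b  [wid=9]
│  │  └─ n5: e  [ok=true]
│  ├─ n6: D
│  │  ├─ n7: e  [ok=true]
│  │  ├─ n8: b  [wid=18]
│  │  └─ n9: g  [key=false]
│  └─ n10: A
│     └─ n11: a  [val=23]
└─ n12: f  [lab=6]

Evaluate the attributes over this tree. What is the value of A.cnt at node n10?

true

1. n1.env = -2  [-2]
2. n2.lim = 2  [D₀.env + 4]
3. n2.cnt = true  [D₀.env > -3]
4. n3.lab = 24  [terminal]
5. n4.wid = 9  [terminal]
6. n5.ok = true  [terminal]
7. n2.mk = 8  [A.lim * -2 + 12]
8. n2.key = 12  [A.lim * -1 + 14]
9. n6.env = -2  [A₀.key - 14]
10. n7.ok = true  [terminal]
11. n8.wid = 18  [terminal]
12. n9.key = false  [terminal]
13. n6.depth = 19  [b.wid + 1]
14. n6.sig = false  [D.env > -2]
15. n10.lim = 3  [D₀.env + 5]
16. n10.cnt = true  [D₁.sig == false]
17. n11.val = 23  [terminal]
18. n10.mk = 15  [A.lim + 12]
19. n10.key = 8  [a.val - 15]
20. n1.depth = -9  [-9]
21. n1.sig = true  [D₁.sig == false]
22. n12.lab = 6  [terminal]
23. n0.acc = 22  [f.lab + D.depth + 25]
24. n0.cnt = 7  [f.lab + 1]
25. n0.lab = true  [D.depth > -10]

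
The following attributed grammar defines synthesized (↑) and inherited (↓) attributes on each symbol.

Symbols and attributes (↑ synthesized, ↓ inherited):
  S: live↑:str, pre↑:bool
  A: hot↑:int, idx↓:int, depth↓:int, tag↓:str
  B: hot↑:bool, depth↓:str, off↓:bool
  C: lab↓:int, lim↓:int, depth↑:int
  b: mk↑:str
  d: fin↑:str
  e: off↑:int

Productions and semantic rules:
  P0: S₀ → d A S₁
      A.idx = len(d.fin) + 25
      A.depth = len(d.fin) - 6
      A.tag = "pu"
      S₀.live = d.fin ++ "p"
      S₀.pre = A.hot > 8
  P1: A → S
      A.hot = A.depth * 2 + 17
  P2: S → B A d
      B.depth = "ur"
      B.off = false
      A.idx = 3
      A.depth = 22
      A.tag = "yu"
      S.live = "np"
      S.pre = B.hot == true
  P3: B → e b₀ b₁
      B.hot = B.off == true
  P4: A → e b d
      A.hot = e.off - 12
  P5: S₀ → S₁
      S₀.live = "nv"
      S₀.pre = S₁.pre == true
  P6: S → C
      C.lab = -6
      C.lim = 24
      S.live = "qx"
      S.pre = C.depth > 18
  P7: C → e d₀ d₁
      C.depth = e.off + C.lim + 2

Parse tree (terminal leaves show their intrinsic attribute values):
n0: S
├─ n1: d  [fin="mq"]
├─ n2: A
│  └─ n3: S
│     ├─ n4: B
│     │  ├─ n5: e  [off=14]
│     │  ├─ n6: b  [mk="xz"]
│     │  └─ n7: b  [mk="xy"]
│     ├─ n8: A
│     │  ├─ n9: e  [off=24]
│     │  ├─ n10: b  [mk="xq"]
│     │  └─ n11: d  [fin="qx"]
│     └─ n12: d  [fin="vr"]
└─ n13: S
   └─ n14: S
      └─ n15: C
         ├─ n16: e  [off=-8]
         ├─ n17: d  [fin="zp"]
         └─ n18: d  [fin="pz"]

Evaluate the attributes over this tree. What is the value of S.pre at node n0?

1. n1.fin = "mq"  [terminal]
2. n2.idx = 27  [len(d.fin) + 25]
3. n2.depth = -4  [len(d.fin) - 6]
4. n2.tag = "pu"  ["pu"]
5. n4.depth = "ur"  ["ur"]
6. n4.off = false  [false]
7. n5.off = 14  [terminal]
8. n6.mk = "xz"  [terminal]
9. n7.mk = "xy"  [terminal]
10. n4.hot = false  [B.off == true]
11. n8.idx = 3  [3]
12. n8.depth = 22  [22]
13. n8.tag = "yu"  ["yu"]
14. n9.off = 24  [terminal]
15. n10.mk = "xq"  [terminal]
16. n11.fin = "qx"  [terminal]
17. n8.hot = 12  [e.off - 12]
18. n12.fin = "vr"  [terminal]
19. n3.live = "np"  ["np"]
20. n3.pre = false  [B.hot == true]
21. n2.hot = 9  [A.depth * 2 + 17]
22. n15.lab = -6  [-6]
23. n15.lim = 24  [24]
24. n16.off = -8  [terminal]
25. n17.fin = "zp"  [terminal]
26. n18.fin = "pz"  [terminal]
27. n15.depth = 18  [e.off + C.lim + 2]
28. n14.live = "qx"  ["qx"]
29. n14.pre = false  [C.depth > 18]
30. n13.live = "nv"  ["nv"]
31. n13.pre = false  [S₁.pre == true]
32. n0.live = "mqp"  [d.fin ++ "p"]
33. n0.pre = true  [A.hot > 8]

true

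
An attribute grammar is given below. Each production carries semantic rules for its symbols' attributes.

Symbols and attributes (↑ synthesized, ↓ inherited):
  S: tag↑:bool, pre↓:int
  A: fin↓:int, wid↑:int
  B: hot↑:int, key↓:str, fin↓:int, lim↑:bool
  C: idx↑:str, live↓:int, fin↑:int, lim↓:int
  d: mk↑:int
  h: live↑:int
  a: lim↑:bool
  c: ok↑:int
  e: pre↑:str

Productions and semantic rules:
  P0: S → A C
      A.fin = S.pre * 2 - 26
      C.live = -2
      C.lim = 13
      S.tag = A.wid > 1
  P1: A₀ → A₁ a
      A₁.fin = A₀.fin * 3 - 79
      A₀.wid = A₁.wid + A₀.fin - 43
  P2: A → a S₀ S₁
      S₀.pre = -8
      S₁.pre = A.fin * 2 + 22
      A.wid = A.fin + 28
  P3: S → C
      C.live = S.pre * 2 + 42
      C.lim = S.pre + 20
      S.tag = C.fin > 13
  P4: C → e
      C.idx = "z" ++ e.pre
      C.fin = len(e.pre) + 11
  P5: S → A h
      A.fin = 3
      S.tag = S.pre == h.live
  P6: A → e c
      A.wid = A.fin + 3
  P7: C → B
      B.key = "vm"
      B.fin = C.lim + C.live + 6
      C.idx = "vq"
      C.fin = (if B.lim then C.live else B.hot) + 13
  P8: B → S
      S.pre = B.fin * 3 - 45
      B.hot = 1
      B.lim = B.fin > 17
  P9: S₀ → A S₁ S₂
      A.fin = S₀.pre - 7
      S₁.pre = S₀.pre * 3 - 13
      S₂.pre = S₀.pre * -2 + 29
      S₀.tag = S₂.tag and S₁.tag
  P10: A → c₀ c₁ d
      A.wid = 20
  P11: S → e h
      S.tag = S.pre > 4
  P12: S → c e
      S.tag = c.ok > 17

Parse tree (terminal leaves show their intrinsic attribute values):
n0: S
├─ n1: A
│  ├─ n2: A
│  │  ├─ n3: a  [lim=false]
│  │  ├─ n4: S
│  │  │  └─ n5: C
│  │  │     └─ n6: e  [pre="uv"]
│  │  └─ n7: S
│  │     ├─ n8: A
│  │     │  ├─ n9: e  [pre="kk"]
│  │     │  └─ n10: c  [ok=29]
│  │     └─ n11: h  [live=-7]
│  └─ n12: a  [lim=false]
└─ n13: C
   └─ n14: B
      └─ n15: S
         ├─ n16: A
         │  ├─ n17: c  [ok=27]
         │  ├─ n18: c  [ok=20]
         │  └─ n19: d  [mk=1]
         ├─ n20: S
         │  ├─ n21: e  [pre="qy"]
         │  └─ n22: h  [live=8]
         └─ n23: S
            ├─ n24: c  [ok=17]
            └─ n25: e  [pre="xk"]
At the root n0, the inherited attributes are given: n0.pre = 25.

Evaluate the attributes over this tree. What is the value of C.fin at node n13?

14

1. n0.pre = 25  [given at root]
2. n1.fin = 24  [S.pre * 2 - 26]
3. n2.fin = -7  [A₀.fin * 3 - 79]
4. n3.lim = false  [terminal]
5. n4.pre = -8  [-8]
6. n5.live = 26  [S.pre * 2 + 42]
7. n5.lim = 12  [S.pre + 20]
8. n6.pre = "uv"  [terminal]
9. n5.idx = "zuv"  ["z" ++ e.pre]
10. n5.fin = 13  [len(e.pre) + 11]
11. n4.tag = false  [C.fin > 13]
12. n7.pre = 8  [A.fin * 2 + 22]
13. n8.fin = 3  [3]
14. n9.pre = "kk"  [terminal]
15. n10.ok = 29  [terminal]
16. n8.wid = 6  [A.fin + 3]
17. n11.live = -7  [terminal]
18. n7.tag = false  [S.pre == h.live]
19. n2.wid = 21  [A.fin + 28]
20. n12.lim = false  [terminal]
21. n1.wid = 2  [A₁.wid + A₀.fin - 43]
22. n13.live = -2  [-2]
23. n13.lim = 13  [13]
24. n14.key = "vm"  ["vm"]
25. n14.fin = 17  [C.lim + C.live + 6]
26. n15.pre = 6  [B.fin * 3 - 45]
27. n16.fin = -1  [S₀.pre - 7]
28. n17.ok = 27  [terminal]
29. n18.ok = 20  [terminal]
30. n19.mk = 1  [terminal]
31. n16.wid = 20  [20]
32. n20.pre = 5  [S₀.pre * 3 - 13]
33. n21.pre = "qy"  [terminal]
34. n22.live = 8  [terminal]
35. n20.tag = true  [S.pre > 4]
36. n23.pre = 17  [S₀.pre * -2 + 29]
37. n24.ok = 17  [terminal]
38. n25.pre = "xk"  [terminal]
39. n23.tag = false  [c.ok > 17]
40. n15.tag = false  [S₂.tag and S₁.tag]
41. n14.hot = 1  [1]
42. n14.lim = false  [B.fin > 17]
43. n13.idx = "vq"  ["vq"]
44. n13.fin = 14  [(if B.lim then C.live else B.hot) + 13]
45. n0.tag = true  [A.wid > 1]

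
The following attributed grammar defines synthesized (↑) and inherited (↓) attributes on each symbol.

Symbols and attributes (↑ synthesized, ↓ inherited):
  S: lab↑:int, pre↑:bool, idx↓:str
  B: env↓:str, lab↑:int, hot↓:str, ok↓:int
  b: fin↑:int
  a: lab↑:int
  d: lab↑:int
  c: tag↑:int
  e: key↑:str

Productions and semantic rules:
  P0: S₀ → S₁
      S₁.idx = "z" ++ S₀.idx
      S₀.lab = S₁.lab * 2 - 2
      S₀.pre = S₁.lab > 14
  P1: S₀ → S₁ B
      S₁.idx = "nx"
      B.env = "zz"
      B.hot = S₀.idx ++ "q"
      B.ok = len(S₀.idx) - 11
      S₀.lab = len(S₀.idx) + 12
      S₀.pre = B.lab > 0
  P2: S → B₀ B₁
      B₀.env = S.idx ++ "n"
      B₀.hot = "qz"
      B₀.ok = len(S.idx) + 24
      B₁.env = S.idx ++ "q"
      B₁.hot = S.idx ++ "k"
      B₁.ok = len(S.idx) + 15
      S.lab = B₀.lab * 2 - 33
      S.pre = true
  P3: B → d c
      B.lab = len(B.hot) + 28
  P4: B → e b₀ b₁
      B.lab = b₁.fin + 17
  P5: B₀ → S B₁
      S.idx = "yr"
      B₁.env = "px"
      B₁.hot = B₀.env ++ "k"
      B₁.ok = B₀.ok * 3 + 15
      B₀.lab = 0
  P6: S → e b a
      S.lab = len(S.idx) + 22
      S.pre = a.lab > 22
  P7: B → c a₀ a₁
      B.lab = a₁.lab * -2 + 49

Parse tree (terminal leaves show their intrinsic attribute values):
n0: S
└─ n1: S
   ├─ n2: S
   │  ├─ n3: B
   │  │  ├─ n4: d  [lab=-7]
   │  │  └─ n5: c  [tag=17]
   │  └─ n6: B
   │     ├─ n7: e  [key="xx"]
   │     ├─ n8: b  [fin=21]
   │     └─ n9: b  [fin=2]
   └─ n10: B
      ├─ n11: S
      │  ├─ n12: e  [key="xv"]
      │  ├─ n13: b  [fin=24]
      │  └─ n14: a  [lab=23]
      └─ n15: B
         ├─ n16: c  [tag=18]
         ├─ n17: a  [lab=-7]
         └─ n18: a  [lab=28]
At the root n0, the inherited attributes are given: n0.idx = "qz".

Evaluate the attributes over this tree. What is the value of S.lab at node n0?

1. n0.idx = "qz"  [given at root]
2. n1.idx = "zqz"  ["z" ++ S₀.idx]
3. n2.idx = "nx"  ["nx"]
4. n3.env = "nxn"  [S.idx ++ "n"]
5. n3.hot = "qz"  ["qz"]
6. n3.ok = 26  [len(S.idx) + 24]
7. n4.lab = -7  [terminal]
8. n5.tag = 17  [terminal]
9. n3.lab = 30  [len(B.hot) + 28]
10. n6.env = "nxq"  [S.idx ++ "q"]
11. n6.hot = "nxk"  [S.idx ++ "k"]
12. n6.ok = 17  [len(S.idx) + 15]
13. n7.key = "xx"  [terminal]
14. n8.fin = 21  [terminal]
15. n9.fin = 2  [terminal]
16. n6.lab = 19  [b₁.fin + 17]
17. n2.lab = 27  [B₀.lab * 2 - 33]
18. n2.pre = true  [true]
19. n10.env = "zz"  ["zz"]
20. n10.hot = "zqzq"  [S₀.idx ++ "q"]
21. n10.ok = -8  [len(S₀.idx) - 11]
22. n11.idx = "yr"  ["yr"]
23. n12.key = "xv"  [terminal]
24. n13.fin = 24  [terminal]
25. n14.lab = 23  [terminal]
26. n11.lab = 24  [len(S.idx) + 22]
27. n11.pre = true  [a.lab > 22]
28. n15.env = "px"  ["px"]
29. n15.hot = "zzk"  [B₀.env ++ "k"]
30. n15.ok = -9  [B₀.ok * 3 + 15]
31. n16.tag = 18  [terminal]
32. n17.lab = -7  [terminal]
33. n18.lab = 28  [terminal]
34. n15.lab = -7  [a₁.lab * -2 + 49]
35. n10.lab = 0  [0]
36. n1.lab = 15  [len(S₀.idx) + 12]
37. n1.pre = false  [B.lab > 0]
38. n0.lab = 28  [S₁.lab * 2 - 2]
39. n0.pre = true  [S₁.lab > 14]

28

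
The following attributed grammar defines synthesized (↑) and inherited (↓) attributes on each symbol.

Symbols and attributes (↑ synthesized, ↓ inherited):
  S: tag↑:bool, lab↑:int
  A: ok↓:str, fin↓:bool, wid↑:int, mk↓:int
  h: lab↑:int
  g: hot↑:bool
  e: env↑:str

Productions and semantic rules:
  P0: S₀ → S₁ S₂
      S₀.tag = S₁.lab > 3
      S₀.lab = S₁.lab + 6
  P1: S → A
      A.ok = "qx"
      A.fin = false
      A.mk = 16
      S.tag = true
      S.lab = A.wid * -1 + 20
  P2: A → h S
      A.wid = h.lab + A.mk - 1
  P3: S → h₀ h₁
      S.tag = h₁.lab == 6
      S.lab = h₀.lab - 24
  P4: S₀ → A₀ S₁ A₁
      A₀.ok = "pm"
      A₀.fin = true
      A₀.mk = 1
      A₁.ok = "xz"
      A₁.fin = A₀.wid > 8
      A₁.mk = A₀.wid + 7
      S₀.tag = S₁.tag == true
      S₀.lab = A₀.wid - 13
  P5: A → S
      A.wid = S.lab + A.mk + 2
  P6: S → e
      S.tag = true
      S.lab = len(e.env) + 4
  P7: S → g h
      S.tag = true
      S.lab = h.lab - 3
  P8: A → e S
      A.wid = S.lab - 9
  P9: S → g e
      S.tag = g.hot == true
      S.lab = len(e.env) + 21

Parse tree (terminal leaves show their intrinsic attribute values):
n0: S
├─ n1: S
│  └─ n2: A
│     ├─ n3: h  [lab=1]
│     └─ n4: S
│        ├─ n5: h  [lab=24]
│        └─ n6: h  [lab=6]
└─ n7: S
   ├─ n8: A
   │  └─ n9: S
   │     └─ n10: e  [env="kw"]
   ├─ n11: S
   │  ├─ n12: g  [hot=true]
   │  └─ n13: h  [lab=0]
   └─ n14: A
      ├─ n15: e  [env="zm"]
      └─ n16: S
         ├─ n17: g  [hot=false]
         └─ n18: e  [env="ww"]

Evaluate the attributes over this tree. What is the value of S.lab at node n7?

1. n2.ok = "qx"  ["qx"]
2. n2.fin = false  [false]
3. n2.mk = 16  [16]
4. n3.lab = 1  [terminal]
5. n5.lab = 24  [terminal]
6. n6.lab = 6  [terminal]
7. n4.tag = true  [h₁.lab == 6]
8. n4.lab = 0  [h₀.lab - 24]
9. n2.wid = 16  [h.lab + A.mk - 1]
10. n1.tag = true  [true]
11. n1.lab = 4  [A.wid * -1 + 20]
12. n8.ok = "pm"  ["pm"]
13. n8.fin = true  [true]
14. n8.mk = 1  [1]
15. n10.env = "kw"  [terminal]
16. n9.tag = true  [true]
17. n9.lab = 6  [len(e.env) + 4]
18. n8.wid = 9  [S.lab + A.mk + 2]
19. n12.hot = true  [terminal]
20. n13.lab = 0  [terminal]
21. n11.tag = true  [true]
22. n11.lab = -3  [h.lab - 3]
23. n14.ok = "xz"  ["xz"]
24. n14.fin = true  [A₀.wid > 8]
25. n14.mk = 16  [A₀.wid + 7]
26. n15.env = "zm"  [terminal]
27. n17.hot = false  [terminal]
28. n18.env = "ww"  [terminal]
29. n16.tag = false  [g.hot == true]
30. n16.lab = 23  [len(e.env) + 21]
31. n14.wid = 14  [S.lab - 9]
32. n7.tag = true  [S₁.tag == true]
33. n7.lab = -4  [A₀.wid - 13]
34. n0.tag = true  [S₁.lab > 3]
35. n0.lab = 10  [S₁.lab + 6]

-4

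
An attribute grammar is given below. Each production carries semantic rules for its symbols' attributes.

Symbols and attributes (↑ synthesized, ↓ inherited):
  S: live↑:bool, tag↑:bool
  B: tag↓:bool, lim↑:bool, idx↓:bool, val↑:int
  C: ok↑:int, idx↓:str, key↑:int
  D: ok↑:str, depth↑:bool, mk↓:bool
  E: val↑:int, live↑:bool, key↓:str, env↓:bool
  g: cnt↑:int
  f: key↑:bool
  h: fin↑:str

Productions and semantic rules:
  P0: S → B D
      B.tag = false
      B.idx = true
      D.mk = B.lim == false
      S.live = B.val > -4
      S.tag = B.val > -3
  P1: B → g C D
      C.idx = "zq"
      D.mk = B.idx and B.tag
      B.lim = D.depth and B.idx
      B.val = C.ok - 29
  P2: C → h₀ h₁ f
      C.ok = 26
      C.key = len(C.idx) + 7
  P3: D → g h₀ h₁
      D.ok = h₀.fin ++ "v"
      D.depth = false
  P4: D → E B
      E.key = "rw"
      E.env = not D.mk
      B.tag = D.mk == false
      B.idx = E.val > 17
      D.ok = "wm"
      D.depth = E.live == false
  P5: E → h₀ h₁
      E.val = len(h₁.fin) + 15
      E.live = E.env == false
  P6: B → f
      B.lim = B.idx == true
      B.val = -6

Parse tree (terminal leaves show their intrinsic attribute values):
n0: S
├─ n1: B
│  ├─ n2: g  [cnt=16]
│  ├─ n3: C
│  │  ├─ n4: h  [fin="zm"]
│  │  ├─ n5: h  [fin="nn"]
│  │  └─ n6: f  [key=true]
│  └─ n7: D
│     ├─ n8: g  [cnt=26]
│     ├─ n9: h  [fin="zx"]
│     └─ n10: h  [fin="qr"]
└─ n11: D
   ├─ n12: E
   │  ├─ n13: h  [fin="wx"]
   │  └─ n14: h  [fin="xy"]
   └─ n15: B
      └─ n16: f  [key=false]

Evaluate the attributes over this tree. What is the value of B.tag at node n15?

1. n1.tag = false  [false]
2. n1.idx = true  [true]
3. n2.cnt = 16  [terminal]
4. n3.idx = "zq"  ["zq"]
5. n4.fin = "zm"  [terminal]
6. n5.fin = "nn"  [terminal]
7. n6.key = true  [terminal]
8. n3.ok = 26  [26]
9. n3.key = 9  [len(C.idx) + 7]
10. n7.mk = false  [B.idx and B.tag]
11. n8.cnt = 26  [terminal]
12. n9.fin = "zx"  [terminal]
13. n10.fin = "qr"  [terminal]
14. n7.ok = "zxv"  [h₀.fin ++ "v"]
15. n7.depth = false  [false]
16. n1.lim = false  [D.depth and B.idx]
17. n1.val = -3  [C.ok - 29]
18. n11.mk = true  [B.lim == false]
19. n12.key = "rw"  ["rw"]
20. n12.env = false  [not D.mk]
21. n13.fin = "wx"  [terminal]
22. n14.fin = "xy"  [terminal]
23. n12.val = 17  [len(h₁.fin) + 15]
24. n12.live = true  [E.env == false]
25. n15.tag = false  [D.mk == false]
26. n15.idx = false  [E.val > 17]
27. n16.key = false  [terminal]
28. n15.lim = false  [B.idx == true]
29. n15.val = -6  [-6]
30. n11.ok = "wm"  ["wm"]
31. n11.depth = false  [E.live == false]
32. n0.live = true  [B.val > -4]
33. n0.tag = false  [B.val > -3]

false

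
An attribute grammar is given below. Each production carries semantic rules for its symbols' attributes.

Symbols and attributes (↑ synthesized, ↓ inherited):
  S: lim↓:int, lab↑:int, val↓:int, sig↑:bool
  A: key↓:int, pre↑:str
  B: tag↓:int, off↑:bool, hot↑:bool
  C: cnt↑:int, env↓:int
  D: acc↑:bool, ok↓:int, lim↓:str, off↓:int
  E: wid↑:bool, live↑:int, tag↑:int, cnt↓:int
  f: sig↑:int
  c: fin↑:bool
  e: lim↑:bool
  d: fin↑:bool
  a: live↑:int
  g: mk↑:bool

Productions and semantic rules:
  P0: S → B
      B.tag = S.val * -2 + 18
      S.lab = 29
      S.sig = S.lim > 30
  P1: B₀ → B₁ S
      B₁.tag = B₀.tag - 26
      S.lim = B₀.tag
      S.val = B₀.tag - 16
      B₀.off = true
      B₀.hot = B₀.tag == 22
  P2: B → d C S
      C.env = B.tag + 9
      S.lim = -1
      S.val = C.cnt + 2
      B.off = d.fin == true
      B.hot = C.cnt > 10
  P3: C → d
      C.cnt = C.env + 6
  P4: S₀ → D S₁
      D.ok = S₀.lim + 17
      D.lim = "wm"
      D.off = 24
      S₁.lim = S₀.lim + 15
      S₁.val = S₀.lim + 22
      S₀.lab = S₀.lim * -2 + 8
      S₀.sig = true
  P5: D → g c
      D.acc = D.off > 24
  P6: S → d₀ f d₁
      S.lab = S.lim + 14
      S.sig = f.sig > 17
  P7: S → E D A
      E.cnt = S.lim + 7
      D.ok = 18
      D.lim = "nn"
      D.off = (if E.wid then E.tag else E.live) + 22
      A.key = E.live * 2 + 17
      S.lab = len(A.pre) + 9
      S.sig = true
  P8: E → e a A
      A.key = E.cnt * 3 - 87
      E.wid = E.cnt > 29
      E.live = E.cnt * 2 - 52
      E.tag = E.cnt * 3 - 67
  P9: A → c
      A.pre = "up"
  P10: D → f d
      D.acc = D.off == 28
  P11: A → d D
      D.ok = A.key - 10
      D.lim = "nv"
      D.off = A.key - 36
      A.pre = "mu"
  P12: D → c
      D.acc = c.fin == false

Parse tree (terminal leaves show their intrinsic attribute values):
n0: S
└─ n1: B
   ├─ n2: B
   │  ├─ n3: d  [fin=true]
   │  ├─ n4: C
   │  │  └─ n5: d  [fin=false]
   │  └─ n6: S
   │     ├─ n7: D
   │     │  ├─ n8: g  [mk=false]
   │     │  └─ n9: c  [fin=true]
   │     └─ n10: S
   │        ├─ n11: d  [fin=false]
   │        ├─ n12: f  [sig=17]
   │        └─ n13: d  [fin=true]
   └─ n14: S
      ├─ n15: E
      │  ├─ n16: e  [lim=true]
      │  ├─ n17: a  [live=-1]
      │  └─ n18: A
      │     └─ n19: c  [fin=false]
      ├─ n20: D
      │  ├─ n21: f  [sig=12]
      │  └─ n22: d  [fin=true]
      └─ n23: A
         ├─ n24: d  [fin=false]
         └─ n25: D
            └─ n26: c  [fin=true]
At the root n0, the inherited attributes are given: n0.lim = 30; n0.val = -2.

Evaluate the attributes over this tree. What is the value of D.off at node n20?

28

1. n0.lim = 30  [given at root]
2. n0.val = -2  [given at root]
3. n1.tag = 22  [S.val * -2 + 18]
4. n2.tag = -4  [B₀.tag - 26]
5. n3.fin = true  [terminal]
6. n4.env = 5  [B.tag + 9]
7. n5.fin = false  [terminal]
8. n4.cnt = 11  [C.env + 6]
9. n6.lim = -1  [-1]
10. n6.val = 13  [C.cnt + 2]
11. n7.ok = 16  [S₀.lim + 17]
12. n7.lim = "wm"  ["wm"]
13. n7.off = 24  [24]
14. n8.mk = false  [terminal]
15. n9.fin = true  [terminal]
16. n7.acc = false  [D.off > 24]
17. n10.lim = 14  [S₀.lim + 15]
18. n10.val = 21  [S₀.lim + 22]
19. n11.fin = false  [terminal]
20. n12.sig = 17  [terminal]
21. n13.fin = true  [terminal]
22. n10.lab = 28  [S.lim + 14]
23. n10.sig = false  [f.sig > 17]
24. n6.lab = 10  [S₀.lim * -2 + 8]
25. n6.sig = true  [true]
26. n2.off = true  [d.fin == true]
27. n2.hot = true  [C.cnt > 10]
28. n14.lim = 22  [B₀.tag]
29. n14.val = 6  [B₀.tag - 16]
30. n15.cnt = 29  [S.lim + 7]
31. n16.lim = true  [terminal]
32. n17.live = -1  [terminal]
33. n18.key = 0  [E.cnt * 3 - 87]
34. n19.fin = false  [terminal]
35. n18.pre = "up"  ["up"]
36. n15.wid = false  [E.cnt > 29]
37. n15.live = 6  [E.cnt * 2 - 52]
38. n15.tag = 20  [E.cnt * 3 - 67]
39. n20.ok = 18  [18]
40. n20.lim = "nn"  ["nn"]
41. n20.off = 28  [(if E.wid then E.tag else E.live) + 22]
42. n21.sig = 12  [terminal]
43. n22.fin = true  [terminal]
44. n20.acc = true  [D.off == 28]
45. n23.key = 29  [E.live * 2 + 17]
46. n24.fin = false  [terminal]
47. n25.ok = 19  [A.key - 10]
48. n25.lim = "nv"  ["nv"]
49. n25.off = -7  [A.key - 36]
50. n26.fin = true  [terminal]
51. n25.acc = false  [c.fin == false]
52. n23.pre = "mu"  ["mu"]
53. n14.lab = 11  [len(A.pre) + 9]
54. n14.sig = true  [true]
55. n1.off = true  [true]
56. n1.hot = true  [B₀.tag == 22]
57. n0.lab = 29  [29]
58. n0.sig = false  [S.lim > 30]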